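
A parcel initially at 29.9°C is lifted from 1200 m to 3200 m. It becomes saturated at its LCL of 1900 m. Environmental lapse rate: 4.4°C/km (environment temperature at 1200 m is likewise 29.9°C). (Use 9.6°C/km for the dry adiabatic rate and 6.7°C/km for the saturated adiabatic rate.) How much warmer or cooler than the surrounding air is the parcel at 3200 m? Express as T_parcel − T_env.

Parcel:
  Dry to 1900 m: -9.6 × 0.7 km = -6.72°C, so T = 23.18°C.
  Saturated to 3200 m: -6.7 × 1.3 km = -8.71°C, so T = 14.47°C.
Environment:
  Environment to 3200 m: -4.4 × 2 km = -8.8°C, so T = 21.1°C.
T_parcel − T_env = 14.47 − 21.1 = -6.63°C

-6.63°C (parcel cooler than environment)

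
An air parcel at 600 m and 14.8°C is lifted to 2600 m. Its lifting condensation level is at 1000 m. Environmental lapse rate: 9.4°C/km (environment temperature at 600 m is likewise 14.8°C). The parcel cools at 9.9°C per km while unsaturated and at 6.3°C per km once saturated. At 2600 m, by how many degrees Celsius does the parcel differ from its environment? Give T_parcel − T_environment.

Parcel:
  Dry to 1000 m: -9.9 × 0.4 km = -3.96°C, so T = 10.84°C.
  Saturated to 2600 m: -6.3 × 1.6 km = -10.08°C, so T = 0.76°C.
Environment:
  Environment to 2600 m: -9.4 × 2 km = -18.8°C, so T = -4°C.
T_parcel − T_env = 0.76 − (-4) = +4.76°C

+4.76°C (parcel warmer than environment)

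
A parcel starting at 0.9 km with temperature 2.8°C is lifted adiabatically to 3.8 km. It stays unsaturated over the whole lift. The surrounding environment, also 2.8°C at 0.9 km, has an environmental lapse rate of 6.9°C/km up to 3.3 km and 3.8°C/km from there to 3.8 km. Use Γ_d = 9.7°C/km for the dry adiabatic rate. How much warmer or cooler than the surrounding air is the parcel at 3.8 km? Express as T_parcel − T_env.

Parcel:
  Dry to 3800 m: -9.7 × 2.9 km = -28.13°C, so T = -25.33°C.
Environment:
  Environment, lower layer to 3300 m: -6.9 × 2.4 km = -16.56°C, so T = -13.76°C.
  Environment, upper layer to 3800 m: -3.8 × 0.5 km = -1.9°C, so T = -15.66°C.
T_parcel − T_env = -25.33 − (-15.66) = -9.67°C

-9.67°C (parcel cooler than environment)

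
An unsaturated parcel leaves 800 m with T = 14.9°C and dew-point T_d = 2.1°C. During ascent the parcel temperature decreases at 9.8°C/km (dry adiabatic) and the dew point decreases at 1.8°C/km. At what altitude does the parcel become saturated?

T and T_d converge at 9.8 − 1.8 = 8°C per km
Height above start = (14.9 − 2.1) / 8 = 1.6 km
LCL altitude = 800 m + 1600 m = 2400 m

2400 m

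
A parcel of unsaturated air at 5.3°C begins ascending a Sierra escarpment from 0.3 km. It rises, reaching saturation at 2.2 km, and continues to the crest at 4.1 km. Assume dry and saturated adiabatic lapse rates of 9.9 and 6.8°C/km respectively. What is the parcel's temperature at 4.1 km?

300–2200 m, dry: Δz = 1.9 km ⇒ ΔT = -18.81°C; T = -13.51°C
2200–4100 m, saturated: Δz = 1.9 km ⇒ ΔT = -12.92°C; T = -26.43°C

-26.43°C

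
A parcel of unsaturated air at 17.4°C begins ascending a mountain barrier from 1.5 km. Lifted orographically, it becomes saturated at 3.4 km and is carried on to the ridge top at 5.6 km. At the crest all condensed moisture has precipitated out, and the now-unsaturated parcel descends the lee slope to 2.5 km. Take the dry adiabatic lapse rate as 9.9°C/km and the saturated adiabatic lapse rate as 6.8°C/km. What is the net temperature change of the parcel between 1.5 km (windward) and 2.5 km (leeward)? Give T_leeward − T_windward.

From 1500 m to 3400 m (dry): cools by 9.9 × 1.9 = 18.81°C, giving -1.41°C.
From 3400 m to 5600 m (saturated): cools by 6.8 × 2.2 = 14.96°C, giving -16.37°C.
From 5600 m to 2500 m (dry descent): warms by 9.9 × 3.1 = 30.69°C, giving 14.32°C.
Net change vs windward start: 14.32 − 17.4 = -3.08°C

-3.08°C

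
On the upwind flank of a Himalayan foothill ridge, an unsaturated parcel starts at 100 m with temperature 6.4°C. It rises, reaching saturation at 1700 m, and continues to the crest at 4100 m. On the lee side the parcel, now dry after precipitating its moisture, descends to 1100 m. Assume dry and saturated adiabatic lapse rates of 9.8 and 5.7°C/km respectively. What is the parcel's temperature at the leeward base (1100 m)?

6.44°C

From 100 m to 1700 m (dry): cools by 9.8 × 1.6 = 15.68°C, giving -9.28°C.
From 1700 m to 4100 m (saturated): cools by 5.7 × 2.4 = 13.68°C, giving -22.96°C.
From 4100 m to 1100 m (dry descent): warms by 9.8 × 3 = 29.4°C, giving 6.44°C.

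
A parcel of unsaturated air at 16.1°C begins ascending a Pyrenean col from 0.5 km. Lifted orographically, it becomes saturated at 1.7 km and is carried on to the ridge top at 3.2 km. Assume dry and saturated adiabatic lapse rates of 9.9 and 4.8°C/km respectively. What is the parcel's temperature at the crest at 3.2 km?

-2.98°C

500–1700 m, dry: Δz = 1.2 km ⇒ ΔT = -11.88°C; T = 4.22°C
1700–3200 m, saturated: Δz = 1.5 km ⇒ ΔT = -7.2°C; T = -2.98°C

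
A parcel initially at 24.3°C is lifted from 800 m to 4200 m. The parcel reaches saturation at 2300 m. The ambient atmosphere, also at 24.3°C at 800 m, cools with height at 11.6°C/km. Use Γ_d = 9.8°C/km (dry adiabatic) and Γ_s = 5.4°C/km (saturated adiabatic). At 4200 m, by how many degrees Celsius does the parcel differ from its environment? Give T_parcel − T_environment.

+14.48°C (parcel warmer than environment)

Parcel:
  800 → 2300 m (dry, 9.8°C/km): ΔT = -9.8 × 1.5 = -14.7°C → T = 9.6°C
  2300 → 4200 m (saturated, 5.4°C/km): ΔT = -5.4 × 1.9 = -10.26°C → T = -0.66°C
Environment:
  800 → 4200 m (environment, 11.6°C/km): ΔT = -11.6 × 3.4 = -39.44°C → T = -15.14°C
T_parcel − T_env = -0.66 − (-15.14) = +14.48°C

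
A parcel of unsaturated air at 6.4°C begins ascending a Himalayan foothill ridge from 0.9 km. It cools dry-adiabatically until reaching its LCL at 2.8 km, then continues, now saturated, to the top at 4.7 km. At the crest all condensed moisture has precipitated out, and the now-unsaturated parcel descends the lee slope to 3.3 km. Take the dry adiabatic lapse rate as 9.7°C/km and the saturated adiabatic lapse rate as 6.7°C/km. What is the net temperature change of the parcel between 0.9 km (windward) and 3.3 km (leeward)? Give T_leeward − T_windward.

900–2800 m, dry: Δz = 1.9 km ⇒ ΔT = -18.43°C; T = -12.03°C
2800–4700 m, saturated: Δz = 1.9 km ⇒ ΔT = -12.73°C; T = -24.76°C
4700–3300 m, dry descent: Δz = 1.4 km ⇒ ΔT = +13.58°C; T = -11.18°C
Net change vs windward start: -11.18 − 6.4 = -17.58°C

-17.58°C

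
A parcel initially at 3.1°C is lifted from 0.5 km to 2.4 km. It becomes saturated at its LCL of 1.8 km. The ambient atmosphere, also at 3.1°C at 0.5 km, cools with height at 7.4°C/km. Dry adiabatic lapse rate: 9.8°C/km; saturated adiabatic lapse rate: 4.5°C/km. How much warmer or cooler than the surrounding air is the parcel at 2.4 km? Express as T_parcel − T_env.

-1.38°C (parcel cooler than environment)

Parcel:
  500–1800 m, dry: Δz = 1.3 km ⇒ ΔT = -12.74°C; T = -9.64°C
  1800–2400 m, saturated: Δz = 0.6 km ⇒ ΔT = -2.7°C; T = -12.34°C
Environment:
  500–2400 m, environment: Δz = 1.9 km ⇒ ΔT = -14.06°C; T = -10.96°C
T_parcel − T_env = -12.34 − (-10.96) = -1.38°C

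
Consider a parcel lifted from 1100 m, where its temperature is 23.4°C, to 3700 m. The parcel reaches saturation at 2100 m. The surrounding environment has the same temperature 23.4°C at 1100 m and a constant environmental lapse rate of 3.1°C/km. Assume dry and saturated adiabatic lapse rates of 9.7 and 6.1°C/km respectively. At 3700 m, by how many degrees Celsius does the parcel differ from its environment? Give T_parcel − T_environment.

-11.4°C (parcel cooler than environment)

Parcel:
  From 1100 m to 2100 m (dry): cools by 9.7 × 1 = 9.7°C, giving 13.7°C.
  From 2100 m to 3700 m (saturated): cools by 6.1 × 1.6 = 9.76°C, giving 3.94°C.
Environment:
  From 1100 m to 3700 m (environment): cools by 3.1 × 2.6 = 8.06°C, giving 15.34°C.
T_parcel − T_env = 3.94 − 15.34 = -11.4°C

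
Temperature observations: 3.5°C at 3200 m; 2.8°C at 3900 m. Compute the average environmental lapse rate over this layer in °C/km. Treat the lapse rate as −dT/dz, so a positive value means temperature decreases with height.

Γ = −ΔT/Δz = (3.5 − 2.8) / (3900 − 3200) m
  = 0.7°C / 0.7 km = 1°C/km

1°C/km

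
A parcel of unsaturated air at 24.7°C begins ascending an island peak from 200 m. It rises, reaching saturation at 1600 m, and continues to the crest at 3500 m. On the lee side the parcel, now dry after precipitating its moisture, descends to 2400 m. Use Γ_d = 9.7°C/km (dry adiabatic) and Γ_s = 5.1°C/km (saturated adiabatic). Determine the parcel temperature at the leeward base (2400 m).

Dry to 1600 m: -9.7 × 1.4 km = -13.58°C, so T = 11.12°C.
Saturated to 3500 m: -5.1 × 1.9 km = -9.69°C, so T = 1.43°C.
Dry descent to 2400 m: +9.7 × 1.1 km = +10.67°C, so T = 12.1°C.

12.1°C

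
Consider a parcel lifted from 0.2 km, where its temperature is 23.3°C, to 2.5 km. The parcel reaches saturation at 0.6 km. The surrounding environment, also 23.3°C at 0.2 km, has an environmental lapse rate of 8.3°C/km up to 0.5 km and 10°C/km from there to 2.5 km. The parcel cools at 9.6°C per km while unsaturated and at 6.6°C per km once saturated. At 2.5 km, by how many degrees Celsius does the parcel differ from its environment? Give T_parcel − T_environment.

Parcel:
  Dry to 600 m: -9.6 × 0.4 km = -3.84°C, so T = 19.46°C.
  Saturated to 2500 m: -6.6 × 1.9 km = -12.54°C, so T = 6.92°C.
Environment:
  Environment, lower layer to 500 m: -8.3 × 0.3 km = -2.49°C, so T = 20.81°C.
  Environment, upper layer to 2500 m: -10 × 2 km = -20°C, so T = 0.81°C.
T_parcel − T_env = 6.92 − 0.81 = +6.11°C

+6.11°C (parcel warmer than environment)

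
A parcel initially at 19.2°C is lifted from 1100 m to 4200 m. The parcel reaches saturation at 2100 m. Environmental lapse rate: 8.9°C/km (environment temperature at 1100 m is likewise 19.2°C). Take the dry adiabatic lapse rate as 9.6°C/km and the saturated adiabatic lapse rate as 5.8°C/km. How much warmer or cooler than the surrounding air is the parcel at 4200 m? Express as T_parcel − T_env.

+5.81°C (parcel warmer than environment)

Parcel:
  From 1100 m to 2100 m (dry): cools by 9.6 × 1 = 9.6°C, giving 9.6°C.
  From 2100 m to 4200 m (saturated): cools by 5.8 × 2.1 = 12.18°C, giving -2.58°C.
Environment:
  From 1100 m to 4200 m (environment): cools by 8.9 × 3.1 = 27.59°C, giving -8.39°C.
T_parcel − T_env = -2.58 − (-8.39) = +5.81°C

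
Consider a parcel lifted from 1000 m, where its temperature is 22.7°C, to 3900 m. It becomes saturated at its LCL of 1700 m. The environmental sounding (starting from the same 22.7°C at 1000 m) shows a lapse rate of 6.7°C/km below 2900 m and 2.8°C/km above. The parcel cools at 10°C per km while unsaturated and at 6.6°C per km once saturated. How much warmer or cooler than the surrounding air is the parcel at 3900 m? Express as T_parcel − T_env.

Parcel:
  1000–1700 m, dry: Δz = 0.7 km ⇒ ΔT = -7°C; T = 15.7°C
  1700–3900 m, saturated: Δz = 2.2 km ⇒ ΔT = -14.52°C; T = 1.18°C
Environment:
  1000–2900 m, environment, lower layer: Δz = 1.9 km ⇒ ΔT = -12.73°C; T = 9.97°C
  2900–3900 m, environment, upper layer: Δz = 1 km ⇒ ΔT = -2.8°C; T = 7.17°C
T_parcel − T_env = 1.18 − 7.17 = -5.99°C

-5.99°C (parcel cooler than environment)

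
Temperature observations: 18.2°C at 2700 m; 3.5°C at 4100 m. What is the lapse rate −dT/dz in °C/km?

10.5°C/km

Γ = −ΔT/Δz = (18.2 − 3.5) / (4100 − 2700) m
  = 14.7°C / 1.4 km = 10.5°C/km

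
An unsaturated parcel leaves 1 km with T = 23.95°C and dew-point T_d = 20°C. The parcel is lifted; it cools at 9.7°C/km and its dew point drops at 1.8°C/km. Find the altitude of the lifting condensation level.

T and T_d converge at 9.7 − 1.8 = 7.9°C per km
Height above start = (23.95 − 20) / 7.9 = 0.5 km
LCL altitude = 1000 m + 500 m = 1500 m

1.5 km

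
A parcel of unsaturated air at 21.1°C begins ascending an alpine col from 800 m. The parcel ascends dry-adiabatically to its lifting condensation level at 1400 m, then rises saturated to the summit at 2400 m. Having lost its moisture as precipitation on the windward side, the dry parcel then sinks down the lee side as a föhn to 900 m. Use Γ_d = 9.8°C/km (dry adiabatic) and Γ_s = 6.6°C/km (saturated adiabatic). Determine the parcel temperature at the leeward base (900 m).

Dry to 1400 m: -9.8 × 0.6 km = -5.88°C, so T = 15.22°C.
Saturated to 2400 m: -6.6 × 1 km = -6.6°C, so T = 8.62°C.
Dry descent to 900 m: +9.8 × 1.5 km = +14.7°C, so T = 23.32°C.

23.32°C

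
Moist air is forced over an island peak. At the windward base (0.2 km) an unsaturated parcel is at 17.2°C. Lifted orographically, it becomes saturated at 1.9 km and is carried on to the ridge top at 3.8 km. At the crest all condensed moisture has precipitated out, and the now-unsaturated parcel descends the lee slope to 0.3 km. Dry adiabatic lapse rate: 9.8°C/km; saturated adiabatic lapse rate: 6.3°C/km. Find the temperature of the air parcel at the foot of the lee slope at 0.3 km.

200–1900 m, dry: Δz = 1.7 km ⇒ ΔT = -16.66°C; T = 0.54°C
1900–3800 m, saturated: Δz = 1.9 km ⇒ ΔT = -11.97°C; T = -11.43°C
3800–300 m, dry descent: Δz = 3.5 km ⇒ ΔT = +34.3°C; T = 22.87°C

22.87°C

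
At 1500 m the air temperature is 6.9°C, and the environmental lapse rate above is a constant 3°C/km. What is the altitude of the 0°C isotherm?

3800 m

Height above start = (6.9 − 0) / 3 = 2.3 km
Altitude = 1500 m + 2300 m = 3800 m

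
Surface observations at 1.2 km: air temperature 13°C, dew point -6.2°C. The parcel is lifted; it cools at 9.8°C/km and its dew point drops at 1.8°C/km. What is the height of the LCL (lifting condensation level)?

T and T_d converge at 9.8 − 1.8 = 8°C per km
Height above start = (13 − (-6.2)) / 8 = 2.4 km
LCL altitude = 1200 m + 2400 m = 3600 m

3.6 km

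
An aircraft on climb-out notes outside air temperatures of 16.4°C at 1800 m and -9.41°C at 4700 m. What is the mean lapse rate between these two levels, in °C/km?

8.9°C/km

Γ = −ΔT/Δz = (16.4 − (-9.41)) / (4700 − 1800) m
  = 25.81°C / 2.9 km = 8.9°C/km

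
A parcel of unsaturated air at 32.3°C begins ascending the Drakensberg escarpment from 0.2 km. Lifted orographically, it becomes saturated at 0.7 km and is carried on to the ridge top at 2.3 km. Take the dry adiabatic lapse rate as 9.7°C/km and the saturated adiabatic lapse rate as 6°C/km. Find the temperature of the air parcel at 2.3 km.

From 200 m to 700 m (dry): cools by 9.7 × 0.5 = 4.85°C, giving 27.45°C.
From 700 m to 2300 m (saturated): cools by 6 × 1.6 = 9.6°C, giving 17.85°C.

17.85°C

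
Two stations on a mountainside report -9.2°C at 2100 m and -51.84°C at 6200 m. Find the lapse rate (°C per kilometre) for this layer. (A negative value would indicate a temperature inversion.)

10.4°C/km

Γ = −ΔT/Δz = (-9.2 − (-51.84)) / (6200 − 2100) m
  = 42.64°C / 4.1 km = 10.4°C/km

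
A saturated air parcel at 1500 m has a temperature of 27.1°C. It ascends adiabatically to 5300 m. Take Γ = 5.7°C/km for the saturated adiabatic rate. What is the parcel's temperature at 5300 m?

From 1500 m to 5300 m (saturated adiabatic): cools by 5.7 × 3.8 = 21.66°C, giving 5.44°C.

5.44°C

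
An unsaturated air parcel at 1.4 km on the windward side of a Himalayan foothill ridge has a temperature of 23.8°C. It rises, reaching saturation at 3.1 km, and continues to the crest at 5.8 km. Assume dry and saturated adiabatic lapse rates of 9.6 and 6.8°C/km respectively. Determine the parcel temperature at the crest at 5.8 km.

-10.88°C

1400–3100 m, dry: Δz = 1.7 km ⇒ ΔT = -16.32°C; T = 7.48°C
3100–5800 m, saturated: Δz = 2.7 km ⇒ ΔT = -18.36°C; T = -10.88°C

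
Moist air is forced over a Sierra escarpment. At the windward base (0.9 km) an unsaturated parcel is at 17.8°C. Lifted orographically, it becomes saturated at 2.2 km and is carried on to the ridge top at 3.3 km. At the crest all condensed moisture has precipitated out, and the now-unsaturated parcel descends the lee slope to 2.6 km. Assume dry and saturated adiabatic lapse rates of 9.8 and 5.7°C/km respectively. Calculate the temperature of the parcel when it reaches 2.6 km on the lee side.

900–2200 m, dry: Δz = 1.3 km ⇒ ΔT = -12.74°C; T = 5.06°C
2200–3300 m, saturated: Δz = 1.1 km ⇒ ΔT = -6.27°C; T = -1.21°C
3300–2600 m, dry descent: Δz = 0.7 km ⇒ ΔT = +6.86°C; T = 5.65°C

5.65°C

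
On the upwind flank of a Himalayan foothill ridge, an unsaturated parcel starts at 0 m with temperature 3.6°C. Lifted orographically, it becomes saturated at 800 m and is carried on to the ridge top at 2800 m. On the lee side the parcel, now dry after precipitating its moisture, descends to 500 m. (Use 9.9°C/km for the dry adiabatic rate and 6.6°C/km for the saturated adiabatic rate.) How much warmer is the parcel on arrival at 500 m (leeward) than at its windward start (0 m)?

+1.65°C

From 0 m to 800 m (dry): cools by 9.9 × 0.8 = 7.92°C, giving -4.32°C.
From 800 m to 2800 m (saturated): cools by 6.6 × 2 = 13.2°C, giving -17.52°C.
From 2800 m to 500 m (dry descent): warms by 9.9 × 2.3 = 22.77°C, giving 5.25°C.
Net change vs windward start: 5.25 − 3.6 = +1.65°C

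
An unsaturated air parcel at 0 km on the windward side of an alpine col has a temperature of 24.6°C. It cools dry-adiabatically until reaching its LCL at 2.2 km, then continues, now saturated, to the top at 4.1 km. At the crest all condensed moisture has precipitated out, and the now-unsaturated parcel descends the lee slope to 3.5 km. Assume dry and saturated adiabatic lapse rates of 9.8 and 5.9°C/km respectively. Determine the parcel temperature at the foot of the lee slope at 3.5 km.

-2.29°C

From 0 m to 2200 m (dry): cools by 9.8 × 2.2 = 21.56°C, giving 3.04°C.
From 2200 m to 4100 m (saturated): cools by 5.9 × 1.9 = 11.21°C, giving -8.17°C.
From 4100 m to 3500 m (dry descent): warms by 9.8 × 0.6 = 5.88°C, giving -2.29°C.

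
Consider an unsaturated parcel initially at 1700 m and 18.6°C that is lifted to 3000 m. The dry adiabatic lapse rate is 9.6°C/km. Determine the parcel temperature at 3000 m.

Dry adiabatic to 3000 m: -9.6 × 1.3 km = -12.48°C, so T = 6.12°C.

6.12°C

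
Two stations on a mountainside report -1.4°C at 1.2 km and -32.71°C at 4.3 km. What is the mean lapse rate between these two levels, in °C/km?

10.1°C/km

Γ = −ΔT/Δz = (-1.4 − (-32.71)) / (4300 − 1200) m
  = 31.31°C / 3.1 km = 10.1°C/km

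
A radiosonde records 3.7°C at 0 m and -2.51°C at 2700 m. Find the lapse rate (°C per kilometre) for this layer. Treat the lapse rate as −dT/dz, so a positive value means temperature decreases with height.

Γ = −ΔT/Δz = (3.7 − (-2.51)) / (2700 − 0) m
  = 6.21°C / 2.7 km = 2.3°C/km

2.3°C/km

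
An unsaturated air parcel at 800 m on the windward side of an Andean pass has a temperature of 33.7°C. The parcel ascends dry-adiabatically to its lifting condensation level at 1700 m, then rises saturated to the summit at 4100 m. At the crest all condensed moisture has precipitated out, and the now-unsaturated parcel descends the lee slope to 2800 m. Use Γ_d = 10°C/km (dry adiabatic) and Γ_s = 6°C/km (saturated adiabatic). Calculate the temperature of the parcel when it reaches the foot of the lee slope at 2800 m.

23.3°C

800 → 1700 m (dry, 10°C/km): ΔT = -10 × 0.9 = -9°C → T = 24.7°C
1700 → 4100 m (saturated, 6°C/km): ΔT = -6 × 2.4 = -14.4°C → T = 10.3°C
4100 → 2800 m (dry descent, 10°C/km): ΔT = +10 × 1.3 = +13°C → T = 23.3°C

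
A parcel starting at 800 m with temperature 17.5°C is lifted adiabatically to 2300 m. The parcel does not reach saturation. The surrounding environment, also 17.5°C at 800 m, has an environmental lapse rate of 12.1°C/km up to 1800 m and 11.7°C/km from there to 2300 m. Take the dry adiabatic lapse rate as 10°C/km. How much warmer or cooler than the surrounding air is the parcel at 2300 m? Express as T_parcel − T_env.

+2.95°C (parcel warmer than environment)

Parcel:
  Dry to 2300 m: -10 × 1.5 km = -15°C, so T = 2.5°C.
Environment:
  Environment, lower layer to 1800 m: -12.1 × 1 km = -12.1°C, so T = 5.4°C.
  Environment, upper layer to 2300 m: -11.7 × 0.5 km = -5.85°C, so T = -0.45°C.
T_parcel − T_env = 2.5 − (-0.45) = +2.95°C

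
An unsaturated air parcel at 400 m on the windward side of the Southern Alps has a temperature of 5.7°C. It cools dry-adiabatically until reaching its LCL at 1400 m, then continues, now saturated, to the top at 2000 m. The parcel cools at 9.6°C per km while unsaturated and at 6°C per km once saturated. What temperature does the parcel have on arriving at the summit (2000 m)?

-7.5°C

From 400 m to 1400 m (dry): cools by 9.6 × 1 = 9.6°C, giving -3.9°C.
From 1400 m to 2000 m (saturated): cools by 6 × 0.6 = 3.6°C, giving -7.5°C.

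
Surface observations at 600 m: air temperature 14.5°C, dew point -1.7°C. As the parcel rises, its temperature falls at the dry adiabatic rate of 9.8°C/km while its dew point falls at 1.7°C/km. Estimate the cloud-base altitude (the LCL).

2600 m

T and T_d converge at 9.8 − 1.7 = 8.1°C per km
Height above start = (14.5 − (-1.7)) / 8.1 = 2 km
LCL altitude = 600 m + 2000 m = 2600 m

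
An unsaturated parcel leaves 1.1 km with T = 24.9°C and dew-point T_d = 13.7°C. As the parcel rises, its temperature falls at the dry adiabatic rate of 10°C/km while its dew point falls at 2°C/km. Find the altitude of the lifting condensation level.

2.5 km

T and T_d converge at 10 − 2 = 8°C per km
Height above start = (24.9 − 13.7) / 8 = 1.4 km
LCL altitude = 1100 m + 1400 m = 2500 m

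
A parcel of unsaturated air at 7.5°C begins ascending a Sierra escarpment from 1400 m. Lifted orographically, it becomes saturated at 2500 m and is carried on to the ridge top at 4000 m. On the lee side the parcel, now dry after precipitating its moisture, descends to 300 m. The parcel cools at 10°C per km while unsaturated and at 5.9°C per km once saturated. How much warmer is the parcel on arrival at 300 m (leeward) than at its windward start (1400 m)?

1400 → 2500 m (dry, 10°C/km): ΔT = -10 × 1.1 = -11°C → T = -3.5°C
2500 → 4000 m (saturated, 5.9°C/km): ΔT = -5.9 × 1.5 = -8.85°C → T = -12.35°C
4000 → 300 m (dry descent, 10°C/km): ΔT = +10 × 3.7 = +37°C → T = 24.65°C
Net change vs windward start: 24.65 − 7.5 = +17.15°C

+17.15°C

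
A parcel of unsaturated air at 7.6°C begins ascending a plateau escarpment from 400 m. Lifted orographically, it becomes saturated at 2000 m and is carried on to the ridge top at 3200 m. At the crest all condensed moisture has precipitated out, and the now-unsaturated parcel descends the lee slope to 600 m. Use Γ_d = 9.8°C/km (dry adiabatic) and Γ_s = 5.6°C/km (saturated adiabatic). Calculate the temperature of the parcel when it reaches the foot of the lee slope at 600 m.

400–2000 m, dry: Δz = 1.6 km ⇒ ΔT = -15.68°C; T = -8.08°C
2000–3200 m, saturated: Δz = 1.2 km ⇒ ΔT = -6.72°C; T = -14.8°C
3200–600 m, dry descent: Δz = 2.6 km ⇒ ΔT = +25.48°C; T = 10.68°C

10.68°C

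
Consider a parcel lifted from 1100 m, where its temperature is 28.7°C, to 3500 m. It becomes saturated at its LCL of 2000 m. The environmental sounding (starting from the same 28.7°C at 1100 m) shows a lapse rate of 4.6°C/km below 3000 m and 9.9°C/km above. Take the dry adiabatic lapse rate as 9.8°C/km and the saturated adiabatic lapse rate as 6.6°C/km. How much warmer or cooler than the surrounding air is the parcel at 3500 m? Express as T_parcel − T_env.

Parcel:
  Dry to 2000 m: -9.8 × 0.9 km = -8.82°C, so T = 19.88°C.
  Saturated to 3500 m: -6.6 × 1.5 km = -9.9°C, so T = 9.98°C.
Environment:
  Environment, lower layer to 3000 m: -4.6 × 1.9 km = -8.74°C, so T = 19.96°C.
  Environment, upper layer to 3500 m: -9.9 × 0.5 km = -4.95°C, so T = 15.01°C.
T_parcel − T_env = 9.98 − 15.01 = -5.03°C

-5.03°C (parcel cooler than environment)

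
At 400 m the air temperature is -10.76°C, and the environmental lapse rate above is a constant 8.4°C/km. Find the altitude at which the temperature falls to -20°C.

Height above start = (-10.76 − (-20)) / 8.4 = 1.1 km
Altitude = 400 m + 1100 m = 1500 m

1500 m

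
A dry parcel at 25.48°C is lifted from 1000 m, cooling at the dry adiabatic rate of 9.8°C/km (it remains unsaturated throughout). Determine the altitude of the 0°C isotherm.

3600 m

Height above start = (25.48 − 0) / 9.8 = 2.6 km
Altitude = 1000 m + 2600 m = 3600 m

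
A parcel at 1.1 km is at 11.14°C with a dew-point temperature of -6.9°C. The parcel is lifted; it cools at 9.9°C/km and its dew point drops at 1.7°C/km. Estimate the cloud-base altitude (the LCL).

T and T_d converge at 9.9 − 1.7 = 8.2°C per km
Height above start = (11.14 − (-6.9)) / 8.2 = 2.2 km
LCL altitude = 1100 m + 2200 m = 3300 m

3.3 km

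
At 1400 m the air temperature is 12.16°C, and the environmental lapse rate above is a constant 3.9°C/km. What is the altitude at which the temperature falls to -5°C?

Height above start = (12.16 − (-5)) / 3.9 = 4.4 km
Altitude = 1400 m + 4400 m = 5800 m

5800 m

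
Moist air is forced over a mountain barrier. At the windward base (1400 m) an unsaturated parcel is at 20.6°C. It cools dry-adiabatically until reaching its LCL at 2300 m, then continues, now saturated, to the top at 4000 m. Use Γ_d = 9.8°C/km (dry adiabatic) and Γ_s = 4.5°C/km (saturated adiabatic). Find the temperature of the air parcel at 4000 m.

From 1400 m to 2300 m (dry): cools by 9.8 × 0.9 = 8.82°C, giving 11.78°C.
From 2300 m to 4000 m (saturated): cools by 4.5 × 1.7 = 7.65°C, giving 4.13°C.

4.13°C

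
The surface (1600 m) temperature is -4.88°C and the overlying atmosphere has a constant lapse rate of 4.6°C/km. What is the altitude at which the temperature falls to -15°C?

Height above start = (-4.88 − (-15)) / 4.6 = 2.2 km
Altitude = 1600 m + 2200 m = 3800 m

3800 m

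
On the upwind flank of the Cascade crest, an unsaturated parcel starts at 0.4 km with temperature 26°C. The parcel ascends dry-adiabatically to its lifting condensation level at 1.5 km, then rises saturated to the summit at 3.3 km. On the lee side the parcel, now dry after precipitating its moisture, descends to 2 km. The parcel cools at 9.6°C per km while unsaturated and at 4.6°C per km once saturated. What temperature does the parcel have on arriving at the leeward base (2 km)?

19.64°C

400–1500 m, dry: Δz = 1.1 km ⇒ ΔT = -10.56°C; T = 15.44°C
1500–3300 m, saturated: Δz = 1.8 km ⇒ ΔT = -8.28°C; T = 7.16°C
3300–2000 m, dry descent: Δz = 1.3 km ⇒ ΔT = +12.48°C; T = 19.64°C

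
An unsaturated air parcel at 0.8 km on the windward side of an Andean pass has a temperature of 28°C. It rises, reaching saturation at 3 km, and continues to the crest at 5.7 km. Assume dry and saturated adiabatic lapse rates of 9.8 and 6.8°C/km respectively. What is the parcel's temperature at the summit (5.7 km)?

From 800 m to 3000 m (dry): cools by 9.8 × 2.2 = 21.56°C, giving 6.44°C.
From 3000 m to 5700 m (saturated): cools by 6.8 × 2.7 = 18.36°C, giving -11.92°C.

-11.92°C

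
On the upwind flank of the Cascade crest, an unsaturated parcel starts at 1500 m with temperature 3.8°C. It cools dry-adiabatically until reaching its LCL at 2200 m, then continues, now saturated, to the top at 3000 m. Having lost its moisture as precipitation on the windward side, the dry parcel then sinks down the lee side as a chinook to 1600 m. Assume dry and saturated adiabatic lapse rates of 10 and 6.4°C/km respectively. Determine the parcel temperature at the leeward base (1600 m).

1500 → 2200 m (dry, 10°C/km): ΔT = -10 × 0.7 = -7°C → T = -3.2°C
2200 → 3000 m (saturated, 6.4°C/km): ΔT = -6.4 × 0.8 = -5.12°C → T = -8.32°C
3000 → 1600 m (dry descent, 10°C/km): ΔT = +10 × 1.4 = +14°C → T = 5.68°C

5.68°C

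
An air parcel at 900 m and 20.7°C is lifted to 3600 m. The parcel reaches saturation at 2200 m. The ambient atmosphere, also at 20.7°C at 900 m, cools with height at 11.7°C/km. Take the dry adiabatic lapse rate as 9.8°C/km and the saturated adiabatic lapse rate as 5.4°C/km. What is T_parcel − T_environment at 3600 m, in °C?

Parcel:
  Dry to 2200 m: -9.8 × 1.3 km = -12.74°C, so T = 7.96°C.
  Saturated to 3600 m: -5.4 × 1.4 km = -7.56°C, so T = 0.4°C.
Environment:
  Environment to 3600 m: -11.7 × 2.7 km = -31.59°C, so T = -10.89°C.
T_parcel − T_env = 0.4 − (-10.89) = +11.29°C

+11.29°C (parcel warmer than environment)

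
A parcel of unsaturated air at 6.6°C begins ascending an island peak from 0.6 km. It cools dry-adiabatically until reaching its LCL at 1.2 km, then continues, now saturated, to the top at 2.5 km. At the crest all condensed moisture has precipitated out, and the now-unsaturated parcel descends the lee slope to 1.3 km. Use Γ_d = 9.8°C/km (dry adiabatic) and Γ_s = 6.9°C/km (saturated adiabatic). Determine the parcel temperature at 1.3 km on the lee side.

3.51°C

From 600 m to 1200 m (dry): cools by 9.8 × 0.6 = 5.88°C, giving 0.72°C.
From 1200 m to 2500 m (saturated): cools by 6.9 × 1.3 = 8.97°C, giving -8.25°C.
From 2500 m to 1300 m (dry descent): warms by 9.8 × 1.2 = 11.76°C, giving 3.51°C.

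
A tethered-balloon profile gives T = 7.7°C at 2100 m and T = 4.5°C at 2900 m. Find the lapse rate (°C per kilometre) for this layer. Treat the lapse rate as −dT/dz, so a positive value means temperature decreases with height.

4°C/km

Γ = −ΔT/Δz = (7.7 − 4.5) / (2900 − 2100) m
  = 3.2°C / 0.8 km = 4°C/km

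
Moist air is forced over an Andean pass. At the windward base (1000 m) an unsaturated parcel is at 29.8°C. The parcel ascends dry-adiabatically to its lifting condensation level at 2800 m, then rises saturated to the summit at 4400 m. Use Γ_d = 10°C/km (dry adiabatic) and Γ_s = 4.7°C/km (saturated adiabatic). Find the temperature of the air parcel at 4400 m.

4.28°C

1000 → 2800 m (dry, 10°C/km): ΔT = -10 × 1.8 = -18°C → T = 11.8°C
2800 → 4400 m (saturated, 4.7°C/km): ΔT = -4.7 × 1.6 = -7.52°C → T = 4.28°C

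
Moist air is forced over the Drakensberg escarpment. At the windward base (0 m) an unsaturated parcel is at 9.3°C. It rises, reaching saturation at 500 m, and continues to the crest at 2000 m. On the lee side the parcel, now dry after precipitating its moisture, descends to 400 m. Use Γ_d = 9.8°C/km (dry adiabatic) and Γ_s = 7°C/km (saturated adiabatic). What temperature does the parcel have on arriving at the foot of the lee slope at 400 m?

0 → 500 m (dry, 9.8°C/km): ΔT = -9.8 × 0.5 = -4.9°C → T = 4.4°C
500 → 2000 m (saturated, 7°C/km): ΔT = -7 × 1.5 = -10.5°C → T = -6.1°C
2000 → 400 m (dry descent, 9.8°C/km): ΔT = +9.8 × 1.6 = +15.68°C → T = 9.58°C

9.58°C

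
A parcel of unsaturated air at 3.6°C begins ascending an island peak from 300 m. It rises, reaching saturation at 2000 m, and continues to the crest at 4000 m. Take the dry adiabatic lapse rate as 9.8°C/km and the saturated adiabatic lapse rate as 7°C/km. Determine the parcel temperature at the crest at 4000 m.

-27.06°C

From 300 m to 2000 m (dry): cools by 9.8 × 1.7 = 16.66°C, giving -13.06°C.
From 2000 m to 4000 m (saturated): cools by 7 × 2 = 14°C, giving -27.06°C.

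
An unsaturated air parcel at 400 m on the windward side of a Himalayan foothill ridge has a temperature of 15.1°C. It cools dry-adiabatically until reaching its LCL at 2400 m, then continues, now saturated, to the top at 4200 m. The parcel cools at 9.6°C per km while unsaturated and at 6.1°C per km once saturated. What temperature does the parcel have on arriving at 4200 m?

-15.08°C

Dry to 2400 m: -9.6 × 2 km = -19.2°C, so T = -4.1°C.
Saturated to 4200 m: -6.1 × 1.8 km = -10.98°C, so T = -15.08°C.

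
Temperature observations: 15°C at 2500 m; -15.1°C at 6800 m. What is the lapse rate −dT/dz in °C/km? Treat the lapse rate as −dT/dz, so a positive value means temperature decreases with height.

Γ = −ΔT/Δz = (15 − (-15.1)) / (6800 − 2500) m
  = 30.1°C / 4.3 km = 7°C/km

7°C/km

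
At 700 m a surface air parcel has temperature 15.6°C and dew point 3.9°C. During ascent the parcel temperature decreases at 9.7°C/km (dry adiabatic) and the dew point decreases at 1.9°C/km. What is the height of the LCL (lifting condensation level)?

T and T_d converge at 9.7 − 1.9 = 7.8°C per km
Height above start = (15.6 − 3.9) / 7.8 = 1.5 km
LCL altitude = 700 m + 1500 m = 2200 m

2200 m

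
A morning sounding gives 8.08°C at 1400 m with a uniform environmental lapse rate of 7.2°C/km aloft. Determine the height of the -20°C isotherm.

5300 m

Height above start = (8.08 − (-20)) / 7.2 = 3.9 km
Altitude = 1400 m + 3900 m = 5300 m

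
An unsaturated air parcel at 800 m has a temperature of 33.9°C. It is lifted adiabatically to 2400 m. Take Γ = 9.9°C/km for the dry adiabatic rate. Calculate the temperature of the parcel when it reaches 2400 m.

18.06°C

Dry adiabatic to 2400 m: -9.9 × 1.6 km = -15.84°C, so T = 18.06°C.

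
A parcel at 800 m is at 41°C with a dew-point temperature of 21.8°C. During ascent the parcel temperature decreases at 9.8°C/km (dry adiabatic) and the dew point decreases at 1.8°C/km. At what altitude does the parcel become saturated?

T and T_d converge at 9.8 − 1.8 = 8°C per km
Height above start = (41 − 21.8) / 8 = 2.4 km
LCL altitude = 800 m + 2400 m = 3200 m

3200 m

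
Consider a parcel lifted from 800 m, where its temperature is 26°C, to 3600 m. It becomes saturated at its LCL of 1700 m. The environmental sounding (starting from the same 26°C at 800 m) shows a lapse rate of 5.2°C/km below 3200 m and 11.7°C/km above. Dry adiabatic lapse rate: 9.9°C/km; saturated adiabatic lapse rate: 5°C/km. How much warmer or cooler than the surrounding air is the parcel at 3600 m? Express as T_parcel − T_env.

-1.25°C (parcel cooler than environment)

Parcel:
  From 800 m to 1700 m (dry): cools by 9.9 × 0.9 = 8.91°C, giving 17.09°C.
  From 1700 m to 3600 m (saturated): cools by 5 × 1.9 = 9.5°C, giving 7.59°C.
Environment:
  From 800 m to 3200 m (environment, lower layer): cools by 5.2 × 2.4 = 12.48°C, giving 13.52°C.
  From 3200 m to 3600 m (environment, upper layer): cools by 11.7 × 0.4 = 4.68°C, giving 8.84°C.
T_parcel − T_env = 7.59 − 8.84 = -1.25°C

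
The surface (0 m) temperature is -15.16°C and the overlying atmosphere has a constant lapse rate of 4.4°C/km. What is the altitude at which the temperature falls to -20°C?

Height above start = (-15.16 − (-20)) / 4.4 = 1.1 km
Altitude = 0 m + 1100 m = 1100 m

1100 m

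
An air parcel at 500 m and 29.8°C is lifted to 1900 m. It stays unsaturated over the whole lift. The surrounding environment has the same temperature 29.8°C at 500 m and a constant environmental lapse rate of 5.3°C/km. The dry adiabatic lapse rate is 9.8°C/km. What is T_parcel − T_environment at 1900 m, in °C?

Parcel:
  From 500 m to 1900 m (dry): cools by 9.8 × 1.4 = 13.72°C, giving 16.08°C.
Environment:
  From 500 m to 1900 m (environment): cools by 5.3 × 1.4 = 7.42°C, giving 22.38°C.
T_parcel − T_env = 16.08 − 22.38 = -6.3°C

-6.3°C (parcel cooler than environment)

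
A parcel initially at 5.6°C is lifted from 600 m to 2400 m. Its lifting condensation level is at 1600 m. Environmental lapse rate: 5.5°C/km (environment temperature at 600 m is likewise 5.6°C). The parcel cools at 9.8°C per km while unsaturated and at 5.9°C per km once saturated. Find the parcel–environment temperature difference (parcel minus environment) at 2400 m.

-4.62°C (parcel cooler than environment)

Parcel:
  600 → 1600 m (dry, 9.8°C/km): ΔT = -9.8 × 1 = -9.8°C → T = -4.2°C
  1600 → 2400 m (saturated, 5.9°C/km): ΔT = -5.9 × 0.8 = -4.72°C → T = -8.92°C
Environment:
  600 → 2400 m (environment, 5.5°C/km): ΔT = -5.5 × 1.8 = -9.9°C → T = -4.3°C
T_parcel − T_env = -8.92 − (-4.3) = -4.62°C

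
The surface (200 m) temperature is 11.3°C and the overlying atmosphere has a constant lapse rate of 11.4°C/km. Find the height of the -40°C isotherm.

Height above start = (11.3 − (-40)) / 11.4 = 4.5 km
Altitude = 200 m + 4500 m = 4700 m

4700 m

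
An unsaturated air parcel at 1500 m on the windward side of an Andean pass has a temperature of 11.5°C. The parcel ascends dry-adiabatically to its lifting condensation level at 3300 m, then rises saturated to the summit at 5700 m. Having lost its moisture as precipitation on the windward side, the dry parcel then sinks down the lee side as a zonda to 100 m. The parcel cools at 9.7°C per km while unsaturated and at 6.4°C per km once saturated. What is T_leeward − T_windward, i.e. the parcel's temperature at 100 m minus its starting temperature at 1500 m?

+21.5°C

1500 → 3300 m (dry, 9.7°C/km): ΔT = -9.7 × 1.8 = -17.46°C → T = -5.96°C
3300 → 5700 m (saturated, 6.4°C/km): ΔT = -6.4 × 2.4 = -15.36°C → T = -21.32°C
5700 → 100 m (dry descent, 9.7°C/km): ΔT = +9.7 × 5.6 = +54.32°C → T = 33°C
Net change vs windward start: 33 − 11.5 = +21.5°C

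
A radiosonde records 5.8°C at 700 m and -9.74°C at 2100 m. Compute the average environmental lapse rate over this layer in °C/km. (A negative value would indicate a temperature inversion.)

Γ = −ΔT/Δz = (5.8 − (-9.74)) / (2100 − 700) m
  = 15.54°C / 1.4 km = 11.1°C/km

11.1°C/km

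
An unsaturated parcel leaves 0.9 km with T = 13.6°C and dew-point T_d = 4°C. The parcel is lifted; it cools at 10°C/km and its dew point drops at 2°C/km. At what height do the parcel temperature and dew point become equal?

2.1 km

T and T_d converge at 10 − 2 = 8°C per km
Height above start = (13.6 − 4) / 8 = 1.2 km
LCL altitude = 900 m + 1200 m = 2100 m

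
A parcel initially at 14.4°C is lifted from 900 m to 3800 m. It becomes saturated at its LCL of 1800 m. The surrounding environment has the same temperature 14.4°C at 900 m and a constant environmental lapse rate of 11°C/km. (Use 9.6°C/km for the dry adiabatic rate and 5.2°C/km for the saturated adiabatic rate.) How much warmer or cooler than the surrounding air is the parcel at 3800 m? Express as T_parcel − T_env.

Parcel:
  900 → 1800 m (dry, 9.6°C/km): ΔT = -9.6 × 0.9 = -8.64°C → T = 5.76°C
  1800 → 3800 m (saturated, 5.2°C/km): ΔT = -5.2 × 2 = -10.4°C → T = -4.64°C
Environment:
  900 → 3800 m (environment, 11°C/km): ΔT = -11 × 2.9 = -31.9°C → T = -17.5°C
T_parcel − T_env = -4.64 − (-17.5) = +12.86°C

+12.86°C (parcel warmer than environment)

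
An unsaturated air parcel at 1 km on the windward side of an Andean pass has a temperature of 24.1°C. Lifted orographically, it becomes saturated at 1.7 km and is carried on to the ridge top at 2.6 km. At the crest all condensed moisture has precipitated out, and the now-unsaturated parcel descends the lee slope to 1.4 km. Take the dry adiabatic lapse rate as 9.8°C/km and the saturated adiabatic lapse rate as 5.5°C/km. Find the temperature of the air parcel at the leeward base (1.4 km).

1000–1700 m, dry: Δz = 0.7 km ⇒ ΔT = -6.86°C; T = 17.24°C
1700–2600 m, saturated: Δz = 0.9 km ⇒ ΔT = -4.95°C; T = 12.29°C
2600–1400 m, dry descent: Δz = 1.2 km ⇒ ΔT = +11.76°C; T = 24.05°C

24.05°C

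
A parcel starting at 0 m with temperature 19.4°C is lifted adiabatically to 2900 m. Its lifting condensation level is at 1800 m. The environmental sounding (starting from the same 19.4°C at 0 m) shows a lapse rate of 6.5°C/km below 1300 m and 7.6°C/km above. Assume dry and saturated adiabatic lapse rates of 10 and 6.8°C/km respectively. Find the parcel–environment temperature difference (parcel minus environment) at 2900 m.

Parcel:
  0–1800 m, dry: Δz = 1.8 km ⇒ ΔT = -18°C; T = 1.4°C
  1800–2900 m, saturated: Δz = 1.1 km ⇒ ΔT = -7.48°C; T = -6.08°C
Environment:
  0–1300 m, environment, lower layer: Δz = 1.3 km ⇒ ΔT = -8.45°C; T = 10.95°C
  1300–2900 m, environment, upper layer: Δz = 1.6 km ⇒ ΔT = -12.16°C; T = -1.21°C
T_parcel − T_env = -6.08 − (-1.21) = -4.87°C

-4.87°C (parcel cooler than environment)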